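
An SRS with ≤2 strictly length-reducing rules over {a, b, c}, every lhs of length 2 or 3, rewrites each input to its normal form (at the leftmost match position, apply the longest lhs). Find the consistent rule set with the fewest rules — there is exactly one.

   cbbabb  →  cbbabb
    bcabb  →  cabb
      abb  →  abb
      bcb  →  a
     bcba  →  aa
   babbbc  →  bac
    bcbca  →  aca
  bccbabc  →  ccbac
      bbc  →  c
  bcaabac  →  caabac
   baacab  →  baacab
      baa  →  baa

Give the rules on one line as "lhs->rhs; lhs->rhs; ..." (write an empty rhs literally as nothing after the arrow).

  | cbbabb
  | bcabb => cabb
  | abb
  | bcb => a

bc->c; bcb->a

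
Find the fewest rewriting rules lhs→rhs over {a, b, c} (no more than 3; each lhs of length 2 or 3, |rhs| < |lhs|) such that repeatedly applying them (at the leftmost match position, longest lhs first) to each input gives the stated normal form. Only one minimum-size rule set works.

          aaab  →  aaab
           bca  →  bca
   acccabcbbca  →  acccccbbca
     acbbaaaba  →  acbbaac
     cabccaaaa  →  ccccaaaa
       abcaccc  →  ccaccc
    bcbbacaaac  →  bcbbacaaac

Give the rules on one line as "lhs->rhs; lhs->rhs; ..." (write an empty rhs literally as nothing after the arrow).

  | aaab
  | bca
  | acccabcbbca => acccccbbca
  | acbbaaaba => acbbaac

aba->c; abc->cc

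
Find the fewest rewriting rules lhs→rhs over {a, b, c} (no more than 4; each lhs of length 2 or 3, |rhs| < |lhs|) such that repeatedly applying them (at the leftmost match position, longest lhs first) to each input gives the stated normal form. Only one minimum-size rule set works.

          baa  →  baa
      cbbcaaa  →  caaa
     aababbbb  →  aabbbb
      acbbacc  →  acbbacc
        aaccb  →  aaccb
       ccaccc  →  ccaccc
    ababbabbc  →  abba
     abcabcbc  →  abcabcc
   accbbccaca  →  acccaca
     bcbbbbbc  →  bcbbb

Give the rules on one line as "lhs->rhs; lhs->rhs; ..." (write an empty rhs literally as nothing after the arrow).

aba->a; bbc->; cbc->cc

  | baa
  | cbbcaaa => caaa
  | aababbbb => aabbbb
  | acbbacc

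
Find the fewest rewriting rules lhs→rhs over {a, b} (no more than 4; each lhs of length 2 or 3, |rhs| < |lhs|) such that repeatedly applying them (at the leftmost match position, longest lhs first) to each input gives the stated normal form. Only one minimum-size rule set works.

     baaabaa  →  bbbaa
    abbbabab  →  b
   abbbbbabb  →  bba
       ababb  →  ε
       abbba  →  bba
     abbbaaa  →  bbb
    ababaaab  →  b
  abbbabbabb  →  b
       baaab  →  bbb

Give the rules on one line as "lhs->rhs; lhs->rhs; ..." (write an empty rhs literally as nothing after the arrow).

aaa->b; aab->; abb->b; bab->a

  | baaabaa => bbbaa
  | abbbabab => bbabab => baab => b
  | abbbbbabb => bbbbabb => bbbab => bba
  | ababb => aab => ε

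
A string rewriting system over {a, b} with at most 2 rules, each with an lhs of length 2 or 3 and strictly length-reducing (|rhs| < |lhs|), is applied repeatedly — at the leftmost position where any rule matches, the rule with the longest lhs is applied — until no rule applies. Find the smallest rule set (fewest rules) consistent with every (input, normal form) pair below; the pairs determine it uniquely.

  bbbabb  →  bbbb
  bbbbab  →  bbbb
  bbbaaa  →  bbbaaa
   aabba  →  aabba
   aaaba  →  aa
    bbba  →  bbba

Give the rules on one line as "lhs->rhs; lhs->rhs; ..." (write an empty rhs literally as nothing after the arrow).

aba->; bab->b

  | bbbabb => bbbb
  | bbbbab => bbbb
  | bbbaaa
  | aabba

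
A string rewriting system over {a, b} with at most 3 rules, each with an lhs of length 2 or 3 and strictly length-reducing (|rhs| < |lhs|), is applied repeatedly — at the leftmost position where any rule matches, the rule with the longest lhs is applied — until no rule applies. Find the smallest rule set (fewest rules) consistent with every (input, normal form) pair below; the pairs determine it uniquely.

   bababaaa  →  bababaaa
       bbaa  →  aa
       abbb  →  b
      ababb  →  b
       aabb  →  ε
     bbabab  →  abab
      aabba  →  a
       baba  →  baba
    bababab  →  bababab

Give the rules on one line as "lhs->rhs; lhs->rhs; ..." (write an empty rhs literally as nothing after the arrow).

  | bababaaa
  | bbaa => aa
  | abbb => bbb => b
  | ababb => abbb => bbb => b

abb->bb; bb->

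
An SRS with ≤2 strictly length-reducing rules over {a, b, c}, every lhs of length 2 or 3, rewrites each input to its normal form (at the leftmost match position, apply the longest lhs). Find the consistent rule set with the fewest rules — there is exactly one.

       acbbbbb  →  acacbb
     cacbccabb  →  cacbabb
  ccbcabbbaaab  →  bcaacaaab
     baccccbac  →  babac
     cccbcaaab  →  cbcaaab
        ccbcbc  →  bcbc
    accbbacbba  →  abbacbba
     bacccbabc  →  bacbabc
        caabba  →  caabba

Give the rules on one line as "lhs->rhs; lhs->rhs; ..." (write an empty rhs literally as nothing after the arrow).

bbb->ac; cc->

  | acbbbbb => acacbb
  | cacbccabb => cacbabb
  | ccbcabbbaaab => bcabbbaaab => bcaacaaab
  | baccccbac => baccbac => babac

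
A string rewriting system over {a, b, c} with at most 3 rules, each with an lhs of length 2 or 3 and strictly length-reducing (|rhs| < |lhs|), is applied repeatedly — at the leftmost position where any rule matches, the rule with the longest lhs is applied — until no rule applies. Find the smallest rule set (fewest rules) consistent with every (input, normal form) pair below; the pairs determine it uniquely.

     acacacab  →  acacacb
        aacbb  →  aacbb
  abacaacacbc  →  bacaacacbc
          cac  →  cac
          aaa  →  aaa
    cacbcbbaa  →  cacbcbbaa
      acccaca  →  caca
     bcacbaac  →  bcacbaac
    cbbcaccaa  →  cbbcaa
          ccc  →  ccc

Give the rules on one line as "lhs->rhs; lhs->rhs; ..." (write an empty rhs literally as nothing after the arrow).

  | acacacab => acacacb
  | aacbb
  | abacaacacbc => bacaacacbc
  | cac

ab->b; acc->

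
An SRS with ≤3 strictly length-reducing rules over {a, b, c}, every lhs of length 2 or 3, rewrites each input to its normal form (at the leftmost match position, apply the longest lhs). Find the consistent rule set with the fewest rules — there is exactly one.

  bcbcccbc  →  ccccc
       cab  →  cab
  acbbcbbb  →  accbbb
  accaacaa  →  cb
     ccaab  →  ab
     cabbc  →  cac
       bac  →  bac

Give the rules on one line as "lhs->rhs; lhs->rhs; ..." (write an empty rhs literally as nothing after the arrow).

aa->b; bc->c; cca->

  | bcbcccbc => cbcccbc => ccccbc => ccccc
  | cab
  | acbbcbbb => acbcbbb => accbbb
  | accaacaa => aacaa => bcaa => caa => cb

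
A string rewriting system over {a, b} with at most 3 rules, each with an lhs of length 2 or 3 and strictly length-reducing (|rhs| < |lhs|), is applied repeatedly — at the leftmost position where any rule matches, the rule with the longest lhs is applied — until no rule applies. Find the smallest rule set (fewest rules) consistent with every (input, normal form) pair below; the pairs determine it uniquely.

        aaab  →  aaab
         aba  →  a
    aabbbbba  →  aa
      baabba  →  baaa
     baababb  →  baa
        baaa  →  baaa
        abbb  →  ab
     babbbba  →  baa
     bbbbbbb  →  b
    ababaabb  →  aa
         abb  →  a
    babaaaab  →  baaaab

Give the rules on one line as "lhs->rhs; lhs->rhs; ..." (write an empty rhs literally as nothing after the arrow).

  | aaab
  | aba => a
  | aabbbbba => aabbba => aaba => aa
  | baabba => baaa

aba->a; bb->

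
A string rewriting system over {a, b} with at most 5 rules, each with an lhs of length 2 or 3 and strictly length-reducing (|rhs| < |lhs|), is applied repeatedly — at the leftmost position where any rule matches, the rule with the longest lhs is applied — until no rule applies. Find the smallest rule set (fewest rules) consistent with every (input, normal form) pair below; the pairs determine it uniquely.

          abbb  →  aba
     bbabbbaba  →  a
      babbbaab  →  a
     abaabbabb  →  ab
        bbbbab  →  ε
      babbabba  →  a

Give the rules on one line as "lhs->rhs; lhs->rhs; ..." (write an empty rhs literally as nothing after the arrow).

  | abbb => aba
  | bbabbbaba => abbbaba => abaaba => abbba => abaa => abb => a
  | babbbaab => abbaab => aaab => bab => a
  | abaabbabb => abbbbabb => abababb => aaabb => babb => ab

aa->b; bab->a; bb->; bbb->ba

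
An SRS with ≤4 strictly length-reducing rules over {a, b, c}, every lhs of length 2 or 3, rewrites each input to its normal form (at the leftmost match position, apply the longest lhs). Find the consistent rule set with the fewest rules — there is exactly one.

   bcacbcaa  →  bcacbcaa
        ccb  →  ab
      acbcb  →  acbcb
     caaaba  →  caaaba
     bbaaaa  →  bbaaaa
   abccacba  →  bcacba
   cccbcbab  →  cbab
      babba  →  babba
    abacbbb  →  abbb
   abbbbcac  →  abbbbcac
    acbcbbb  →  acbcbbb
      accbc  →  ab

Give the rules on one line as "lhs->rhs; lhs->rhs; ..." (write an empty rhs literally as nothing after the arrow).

abc->b; bac->; cab->; ccb->ab

  | bcacbcaa
  | ccb => ab
  | acbcb
  | caaaba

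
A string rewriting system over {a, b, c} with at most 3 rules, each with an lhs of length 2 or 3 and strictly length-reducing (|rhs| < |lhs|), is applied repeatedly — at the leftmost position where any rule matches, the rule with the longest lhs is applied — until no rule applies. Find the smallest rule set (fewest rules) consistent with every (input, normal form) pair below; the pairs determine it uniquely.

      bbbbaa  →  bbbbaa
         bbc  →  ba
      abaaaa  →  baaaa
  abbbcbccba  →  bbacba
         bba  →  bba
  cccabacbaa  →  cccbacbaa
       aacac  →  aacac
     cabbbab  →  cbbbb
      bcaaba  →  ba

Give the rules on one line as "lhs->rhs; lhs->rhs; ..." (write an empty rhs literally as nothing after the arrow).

ab->b; bc->a

  | bbbbaa
  | bbc => ba
  | abaaaa => baaaa
  | abbbcbccba => bbbcbccba => bbabccba => bbbccba => bbacba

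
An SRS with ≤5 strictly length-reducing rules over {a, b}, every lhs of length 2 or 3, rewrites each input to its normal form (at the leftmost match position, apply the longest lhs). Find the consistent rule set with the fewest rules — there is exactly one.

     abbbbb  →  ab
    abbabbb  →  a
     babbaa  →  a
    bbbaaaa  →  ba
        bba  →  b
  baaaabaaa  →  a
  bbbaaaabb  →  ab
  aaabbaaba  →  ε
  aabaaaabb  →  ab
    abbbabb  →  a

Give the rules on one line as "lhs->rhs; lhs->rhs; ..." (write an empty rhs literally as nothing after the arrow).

aa->b; aba->; abb->bb; bb->a

  | abbbbb => bbbbb => abbb => bbb => ab
  | abbabbb => bbabbb => aabbb => bbbb => abb => bb => a
  | babbaa => bbbaa => abaa => a
  | bbbaaaa => abaaaa => aaa => ba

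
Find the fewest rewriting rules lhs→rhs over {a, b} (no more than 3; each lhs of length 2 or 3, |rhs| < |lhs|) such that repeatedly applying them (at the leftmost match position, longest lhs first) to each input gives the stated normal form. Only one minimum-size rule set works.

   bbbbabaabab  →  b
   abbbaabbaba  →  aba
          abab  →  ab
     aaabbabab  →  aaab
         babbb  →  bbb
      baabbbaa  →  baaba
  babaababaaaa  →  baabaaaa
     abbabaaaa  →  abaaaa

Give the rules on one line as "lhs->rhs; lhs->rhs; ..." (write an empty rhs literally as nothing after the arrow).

  | bbbbabaabab => bbbaabab => babab => bab => b
  | abbbaabbaba => ababbaba => abbaba => aba
  | abab => ab
  | aaabbabab => aaabab => aaab

bab->b; bba->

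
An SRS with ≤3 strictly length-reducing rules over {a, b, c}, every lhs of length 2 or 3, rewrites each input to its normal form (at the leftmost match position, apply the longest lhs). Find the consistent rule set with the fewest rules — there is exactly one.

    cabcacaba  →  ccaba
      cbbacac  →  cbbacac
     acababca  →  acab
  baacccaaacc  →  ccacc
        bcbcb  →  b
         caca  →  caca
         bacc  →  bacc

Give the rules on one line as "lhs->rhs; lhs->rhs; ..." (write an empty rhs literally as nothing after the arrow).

  | cabcacaba => caacaba => ccaba
  | cbbacac
  | acababca => acabaa => acab
  | baacccaaacc => bcccaaacc => ccaaacc => ccacc

aa->; bc->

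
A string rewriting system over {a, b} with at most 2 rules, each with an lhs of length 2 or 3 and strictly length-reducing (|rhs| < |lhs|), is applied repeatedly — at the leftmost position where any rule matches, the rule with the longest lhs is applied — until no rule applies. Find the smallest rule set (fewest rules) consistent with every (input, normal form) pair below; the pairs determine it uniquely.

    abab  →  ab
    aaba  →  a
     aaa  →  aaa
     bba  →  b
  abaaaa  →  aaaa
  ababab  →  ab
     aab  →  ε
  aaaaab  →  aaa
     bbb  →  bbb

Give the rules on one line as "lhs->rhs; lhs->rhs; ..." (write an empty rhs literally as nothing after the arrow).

aab->; ba->

  | abab => ab
  | aaba => a
  | aaa
  | bba => b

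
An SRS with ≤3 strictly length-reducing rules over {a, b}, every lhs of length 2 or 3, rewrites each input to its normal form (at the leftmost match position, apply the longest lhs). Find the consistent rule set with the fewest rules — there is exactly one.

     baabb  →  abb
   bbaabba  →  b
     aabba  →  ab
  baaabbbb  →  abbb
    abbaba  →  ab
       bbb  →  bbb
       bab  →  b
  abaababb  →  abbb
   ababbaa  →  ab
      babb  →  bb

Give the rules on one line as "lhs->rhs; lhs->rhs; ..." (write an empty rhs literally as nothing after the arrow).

aab->a; aba->ab; ba->

  | baabb => abb
  | bbaabba => babba => bba => b
  | aabba => aba => ab
  | baaabbbb => aabbbb => abbb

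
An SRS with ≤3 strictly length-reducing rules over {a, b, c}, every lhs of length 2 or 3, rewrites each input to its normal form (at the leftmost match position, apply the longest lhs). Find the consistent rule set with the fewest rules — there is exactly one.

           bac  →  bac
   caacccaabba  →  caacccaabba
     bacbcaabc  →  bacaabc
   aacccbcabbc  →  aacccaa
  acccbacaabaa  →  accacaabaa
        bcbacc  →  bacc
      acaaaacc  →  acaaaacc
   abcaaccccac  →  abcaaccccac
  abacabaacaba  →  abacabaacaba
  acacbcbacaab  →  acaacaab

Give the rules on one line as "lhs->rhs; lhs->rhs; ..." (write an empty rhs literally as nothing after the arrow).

bbc->a; cb->

  | bac
  | caacccaabba
  | bacbcaabc => bacaabc
  | aacccbcabbc => aacccabbc => aacccaa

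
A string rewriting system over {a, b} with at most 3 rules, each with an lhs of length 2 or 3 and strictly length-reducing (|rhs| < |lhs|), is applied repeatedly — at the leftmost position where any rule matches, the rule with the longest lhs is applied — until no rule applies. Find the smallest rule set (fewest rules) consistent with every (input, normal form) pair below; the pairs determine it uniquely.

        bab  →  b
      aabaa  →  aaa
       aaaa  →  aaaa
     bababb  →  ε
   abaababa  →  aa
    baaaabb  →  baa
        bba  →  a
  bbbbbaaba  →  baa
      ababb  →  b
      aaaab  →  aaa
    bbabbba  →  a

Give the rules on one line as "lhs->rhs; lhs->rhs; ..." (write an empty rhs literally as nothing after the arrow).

  | bab => b
  | aabaa => aaa
  | aaaa
  | bababb => babb => bb => ε

ab->; bb->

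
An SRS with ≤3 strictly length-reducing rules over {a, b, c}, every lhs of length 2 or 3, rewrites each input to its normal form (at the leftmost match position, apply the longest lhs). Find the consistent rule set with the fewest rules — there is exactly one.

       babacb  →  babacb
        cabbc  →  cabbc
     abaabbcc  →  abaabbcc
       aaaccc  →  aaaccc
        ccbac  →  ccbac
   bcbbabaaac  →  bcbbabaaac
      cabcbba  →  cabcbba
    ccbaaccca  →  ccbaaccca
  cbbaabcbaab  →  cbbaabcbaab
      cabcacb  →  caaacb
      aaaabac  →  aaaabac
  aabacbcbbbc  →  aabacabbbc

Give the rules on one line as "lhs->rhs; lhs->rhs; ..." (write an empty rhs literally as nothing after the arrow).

  | babacb
  | cabbc
  | abaabbcc
  | aaaccc

bca->aa; cbc->ca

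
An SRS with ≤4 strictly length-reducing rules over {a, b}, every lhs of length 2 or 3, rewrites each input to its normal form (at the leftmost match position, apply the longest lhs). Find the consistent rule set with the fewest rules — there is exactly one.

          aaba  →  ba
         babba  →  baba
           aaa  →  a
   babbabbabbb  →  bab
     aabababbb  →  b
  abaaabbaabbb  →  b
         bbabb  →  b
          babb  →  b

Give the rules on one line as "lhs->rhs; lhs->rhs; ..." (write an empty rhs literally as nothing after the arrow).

aa->; bb->a; bba->ba

  | aaba => ba
  | babba => baba
  | aaa => a
  | babbabbabbb => bababbabbb => babababbb => bababaab => bababb => babaa => bab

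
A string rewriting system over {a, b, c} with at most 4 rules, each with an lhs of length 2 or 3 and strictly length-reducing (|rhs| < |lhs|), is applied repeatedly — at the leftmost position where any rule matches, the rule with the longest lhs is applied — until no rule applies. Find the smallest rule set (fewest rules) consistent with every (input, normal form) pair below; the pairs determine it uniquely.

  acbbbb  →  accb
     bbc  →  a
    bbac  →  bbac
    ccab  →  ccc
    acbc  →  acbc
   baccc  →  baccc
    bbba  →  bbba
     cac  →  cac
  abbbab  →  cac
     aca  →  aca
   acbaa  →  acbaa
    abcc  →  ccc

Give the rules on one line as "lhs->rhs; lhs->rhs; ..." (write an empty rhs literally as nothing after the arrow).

ab->c; bbc->a; cbb->ca

  | acbbbb => acabb => accb
  | bbc => a
  | bbac
  | ccab => ccc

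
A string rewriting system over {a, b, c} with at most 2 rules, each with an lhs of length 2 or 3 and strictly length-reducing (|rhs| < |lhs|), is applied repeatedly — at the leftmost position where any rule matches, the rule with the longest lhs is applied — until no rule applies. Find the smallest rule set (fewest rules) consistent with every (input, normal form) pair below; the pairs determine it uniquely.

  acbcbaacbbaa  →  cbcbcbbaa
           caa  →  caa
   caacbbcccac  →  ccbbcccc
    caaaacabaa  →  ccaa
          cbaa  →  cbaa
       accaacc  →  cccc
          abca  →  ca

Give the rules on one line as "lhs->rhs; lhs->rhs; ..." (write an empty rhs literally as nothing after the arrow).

  | acbcbaacbbaa => cbcbaacbbaa => cbcbacbbaa => cbcbcbbaa
  | caa
  | caacbbcccac => cacbbcccac => ccbbcccac => ccbbcccc
  | caaaacabaa => caaacabaa => caacabaa => cacabaa => ccabaa => ccaa

ab->; ac->c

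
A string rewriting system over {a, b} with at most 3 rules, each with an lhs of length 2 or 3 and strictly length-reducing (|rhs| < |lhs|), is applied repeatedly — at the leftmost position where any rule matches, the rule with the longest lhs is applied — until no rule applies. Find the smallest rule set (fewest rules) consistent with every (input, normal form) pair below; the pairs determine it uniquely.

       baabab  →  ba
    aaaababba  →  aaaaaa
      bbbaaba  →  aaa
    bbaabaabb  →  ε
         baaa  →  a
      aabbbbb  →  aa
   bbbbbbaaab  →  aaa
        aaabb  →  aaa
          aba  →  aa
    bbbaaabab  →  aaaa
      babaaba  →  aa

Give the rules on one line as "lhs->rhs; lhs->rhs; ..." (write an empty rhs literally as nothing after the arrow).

ab->a; baa->; bbb->

  | baabab => bab => ba
  | aaaababba => aaaaabba => aaaaaba => aaaaaa
  | bbbaaba => aaba => aaa
  | bbaabaabb => bbaabb => bbb => ε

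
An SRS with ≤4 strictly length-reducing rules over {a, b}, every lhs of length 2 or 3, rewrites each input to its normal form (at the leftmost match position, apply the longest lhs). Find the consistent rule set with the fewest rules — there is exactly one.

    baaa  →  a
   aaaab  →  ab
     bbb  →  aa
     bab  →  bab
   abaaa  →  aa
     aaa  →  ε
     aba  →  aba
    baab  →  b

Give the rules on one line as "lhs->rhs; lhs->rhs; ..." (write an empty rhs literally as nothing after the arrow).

  | baaa => a
  | aaaab => ab
  | bbb => aa
  | bab

aaa->; baa->; bbb->aa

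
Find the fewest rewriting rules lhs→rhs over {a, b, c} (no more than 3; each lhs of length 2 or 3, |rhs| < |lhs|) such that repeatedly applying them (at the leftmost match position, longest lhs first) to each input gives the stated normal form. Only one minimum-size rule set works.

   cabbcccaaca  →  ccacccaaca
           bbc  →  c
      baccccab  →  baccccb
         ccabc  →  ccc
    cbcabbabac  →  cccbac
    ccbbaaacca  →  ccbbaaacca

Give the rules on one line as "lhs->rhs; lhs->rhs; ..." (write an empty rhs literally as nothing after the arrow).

  | cabbcccaaca => ccacccaaca
  | bbc => bc => c
  | baccccab => baccccb
  | ccabc => ccbc => ccc

ab->b; abb->ca; bc->c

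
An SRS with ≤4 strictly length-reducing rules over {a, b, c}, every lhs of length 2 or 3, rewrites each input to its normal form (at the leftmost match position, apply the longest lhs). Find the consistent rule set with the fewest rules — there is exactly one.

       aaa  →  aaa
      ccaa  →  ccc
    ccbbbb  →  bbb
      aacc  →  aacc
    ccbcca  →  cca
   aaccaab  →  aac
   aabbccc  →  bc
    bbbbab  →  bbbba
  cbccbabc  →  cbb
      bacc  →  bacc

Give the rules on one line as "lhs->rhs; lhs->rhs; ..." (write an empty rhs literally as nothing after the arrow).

  | aaa
  | ccaa => ccc
  | ccbbbb => bbb
  | aacc

ab->a; abc->b; caa->cc; ccb->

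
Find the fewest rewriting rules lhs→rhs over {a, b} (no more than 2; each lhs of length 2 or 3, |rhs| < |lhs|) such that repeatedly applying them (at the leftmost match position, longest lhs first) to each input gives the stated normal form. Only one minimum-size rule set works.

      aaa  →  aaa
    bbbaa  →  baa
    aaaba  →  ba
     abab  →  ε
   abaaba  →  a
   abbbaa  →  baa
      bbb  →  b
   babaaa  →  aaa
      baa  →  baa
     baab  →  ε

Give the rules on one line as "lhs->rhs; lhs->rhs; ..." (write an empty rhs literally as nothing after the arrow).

ab->b; bb->

  | aaa
  | bbbaa => baa
  | aaaba => aaba => aba => ba
  | abab => bab => bb => ε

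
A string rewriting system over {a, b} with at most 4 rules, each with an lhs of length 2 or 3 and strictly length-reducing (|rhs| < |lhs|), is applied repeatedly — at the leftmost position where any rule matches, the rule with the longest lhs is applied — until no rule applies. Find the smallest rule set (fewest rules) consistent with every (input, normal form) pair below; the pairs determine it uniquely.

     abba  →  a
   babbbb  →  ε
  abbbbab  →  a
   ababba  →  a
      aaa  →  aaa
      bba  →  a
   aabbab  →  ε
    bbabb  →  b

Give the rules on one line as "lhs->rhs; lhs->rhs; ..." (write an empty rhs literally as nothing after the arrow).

ab->; ba->a; bab->a; bb->

  | abba => ba => a
  | babbbb => abbb => bb => ε
  | abbbbab => bbbab => bab => a
  | ababba => abba => ba => a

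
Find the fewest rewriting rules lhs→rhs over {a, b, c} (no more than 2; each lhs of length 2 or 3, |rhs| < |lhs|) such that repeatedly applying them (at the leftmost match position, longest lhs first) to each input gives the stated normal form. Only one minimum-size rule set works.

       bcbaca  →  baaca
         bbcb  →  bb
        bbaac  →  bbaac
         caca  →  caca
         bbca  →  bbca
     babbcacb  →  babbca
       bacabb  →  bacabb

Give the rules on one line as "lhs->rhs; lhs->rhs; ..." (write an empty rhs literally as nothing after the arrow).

cb->; cba->aa

  | bcbaca => baaca
  | bbcb => bb
  | bbaac
  | caca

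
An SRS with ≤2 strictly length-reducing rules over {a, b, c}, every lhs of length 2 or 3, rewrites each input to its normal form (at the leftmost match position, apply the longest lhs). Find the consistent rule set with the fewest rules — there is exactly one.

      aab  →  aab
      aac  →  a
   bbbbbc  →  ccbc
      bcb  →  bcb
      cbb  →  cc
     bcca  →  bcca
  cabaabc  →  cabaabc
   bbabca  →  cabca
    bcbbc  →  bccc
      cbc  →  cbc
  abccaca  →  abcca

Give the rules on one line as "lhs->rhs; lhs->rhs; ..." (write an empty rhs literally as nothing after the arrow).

  | aab
  | aac => a
  | bbbbbc => cbbbc => ccbc
  | bcb

ac->; bb->c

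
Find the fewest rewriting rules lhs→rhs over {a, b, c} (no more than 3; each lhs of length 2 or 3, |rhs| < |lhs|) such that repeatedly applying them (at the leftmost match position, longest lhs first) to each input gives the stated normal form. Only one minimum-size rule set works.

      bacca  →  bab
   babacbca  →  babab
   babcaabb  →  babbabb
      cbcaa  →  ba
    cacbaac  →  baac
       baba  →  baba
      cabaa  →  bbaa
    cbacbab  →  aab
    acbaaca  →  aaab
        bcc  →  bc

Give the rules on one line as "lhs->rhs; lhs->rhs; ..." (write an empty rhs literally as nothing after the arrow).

  | bacca => baca => bab
  | babacbca => babaca => babab
  | babcaabb => babbabb
  | cbcaa => caa => ba

ca->b; cb->; cc->c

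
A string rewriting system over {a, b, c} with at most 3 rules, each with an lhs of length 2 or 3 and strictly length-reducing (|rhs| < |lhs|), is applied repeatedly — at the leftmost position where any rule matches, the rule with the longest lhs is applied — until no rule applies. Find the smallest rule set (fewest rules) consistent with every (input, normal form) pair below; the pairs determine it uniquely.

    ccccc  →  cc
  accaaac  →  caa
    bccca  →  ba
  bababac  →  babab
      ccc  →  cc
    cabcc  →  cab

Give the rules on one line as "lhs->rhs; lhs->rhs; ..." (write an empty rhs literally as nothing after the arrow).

  | ccccc => cccc => ccc => cc
  | accaaac => caaac => caa
  | bccca => bcca => bca => ba
  | bababac => babab

ac->; bc->b; ccc->cc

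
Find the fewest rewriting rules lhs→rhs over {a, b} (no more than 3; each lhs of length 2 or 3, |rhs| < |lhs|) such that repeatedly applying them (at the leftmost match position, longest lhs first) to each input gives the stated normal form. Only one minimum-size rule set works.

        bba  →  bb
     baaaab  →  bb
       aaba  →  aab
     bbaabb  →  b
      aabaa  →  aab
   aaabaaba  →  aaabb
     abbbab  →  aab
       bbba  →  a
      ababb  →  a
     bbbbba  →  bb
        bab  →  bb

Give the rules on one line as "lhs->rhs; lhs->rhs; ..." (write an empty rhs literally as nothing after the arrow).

  | bba => bb
  | baaaab => baaab => baab => bab => bb
  | aaba => aab
  | bbaabb => bbabb => bbbb => b

ba->b; bbb->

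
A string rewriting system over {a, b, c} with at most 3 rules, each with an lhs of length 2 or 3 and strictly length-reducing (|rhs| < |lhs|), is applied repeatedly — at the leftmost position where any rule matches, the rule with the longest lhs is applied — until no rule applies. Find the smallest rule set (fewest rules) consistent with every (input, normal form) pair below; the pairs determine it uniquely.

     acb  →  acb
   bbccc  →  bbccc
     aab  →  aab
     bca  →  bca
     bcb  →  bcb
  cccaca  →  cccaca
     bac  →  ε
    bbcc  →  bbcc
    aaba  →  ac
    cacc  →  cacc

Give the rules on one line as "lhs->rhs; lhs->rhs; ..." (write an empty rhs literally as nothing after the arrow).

  | acb
  | bbccc
  | aab
  | bca

aba->c; bac->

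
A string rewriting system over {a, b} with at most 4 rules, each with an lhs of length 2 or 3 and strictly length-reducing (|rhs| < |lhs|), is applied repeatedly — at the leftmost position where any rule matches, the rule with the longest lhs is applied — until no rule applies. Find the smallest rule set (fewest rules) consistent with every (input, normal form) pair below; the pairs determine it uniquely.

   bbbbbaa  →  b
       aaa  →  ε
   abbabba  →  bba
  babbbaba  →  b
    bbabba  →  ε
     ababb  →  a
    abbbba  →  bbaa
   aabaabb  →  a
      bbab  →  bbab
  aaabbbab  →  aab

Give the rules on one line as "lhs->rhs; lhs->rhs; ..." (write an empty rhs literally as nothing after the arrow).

aaa->; aba->b; abb->ba; bbb->a

  | bbbbbaa => abbaa => baaa => b
  | aaa => ε
  | abbabba => baabba => babaa => bba
  | babbbaba => bbababa => bbbba => aba => b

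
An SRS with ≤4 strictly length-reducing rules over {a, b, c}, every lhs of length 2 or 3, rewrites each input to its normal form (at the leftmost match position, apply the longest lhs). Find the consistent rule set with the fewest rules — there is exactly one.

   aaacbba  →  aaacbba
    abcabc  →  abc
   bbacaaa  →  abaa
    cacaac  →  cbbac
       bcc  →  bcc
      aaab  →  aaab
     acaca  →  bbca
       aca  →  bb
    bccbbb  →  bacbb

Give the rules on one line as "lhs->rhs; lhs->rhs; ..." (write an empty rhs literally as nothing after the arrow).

aca->bb; bbb->a; cab->; ccb->ac

  | aaacbba
  | abcabc => abc
  | bbacaaa => bbbbaa => abaa
  | cacaac => cbbac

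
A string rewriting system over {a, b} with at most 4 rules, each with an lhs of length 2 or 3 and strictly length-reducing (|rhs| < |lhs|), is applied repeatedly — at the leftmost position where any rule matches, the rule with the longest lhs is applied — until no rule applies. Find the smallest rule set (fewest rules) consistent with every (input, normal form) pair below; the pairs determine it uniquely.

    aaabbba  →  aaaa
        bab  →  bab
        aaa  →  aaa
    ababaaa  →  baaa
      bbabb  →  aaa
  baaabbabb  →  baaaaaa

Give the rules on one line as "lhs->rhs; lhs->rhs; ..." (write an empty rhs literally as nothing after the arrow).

  | aaabbba => aaaa
  | bab
  | aaa
  | ababaaa => baaa

aba->; bb->a; bbb->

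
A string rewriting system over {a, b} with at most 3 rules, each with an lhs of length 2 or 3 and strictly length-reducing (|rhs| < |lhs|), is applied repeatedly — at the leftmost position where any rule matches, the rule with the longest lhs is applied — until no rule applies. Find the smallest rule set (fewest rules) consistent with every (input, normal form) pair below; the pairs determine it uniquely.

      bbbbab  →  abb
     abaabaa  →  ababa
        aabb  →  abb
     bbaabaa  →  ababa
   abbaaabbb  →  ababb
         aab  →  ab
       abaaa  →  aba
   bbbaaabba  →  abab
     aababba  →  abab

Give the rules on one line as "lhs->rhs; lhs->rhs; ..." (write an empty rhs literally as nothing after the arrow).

  | bbbbab => bbbab => bbab => abb
  | abaabaa => ababaa => ababa
  | aabb => abb
  | bbaabaa => ababaa => ababa

aa->a; bba->ab; bbb->bb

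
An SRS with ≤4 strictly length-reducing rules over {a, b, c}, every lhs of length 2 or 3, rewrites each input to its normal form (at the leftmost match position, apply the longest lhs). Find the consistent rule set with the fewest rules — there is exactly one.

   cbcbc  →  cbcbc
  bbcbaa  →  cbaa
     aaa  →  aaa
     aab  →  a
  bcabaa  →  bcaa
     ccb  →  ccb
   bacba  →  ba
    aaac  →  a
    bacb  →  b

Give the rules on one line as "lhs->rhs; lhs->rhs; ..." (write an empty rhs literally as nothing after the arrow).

ab->; ac->b; bb->

  | cbcbc
  | bbcbaa => cbaa
  | aaa
  | aab => a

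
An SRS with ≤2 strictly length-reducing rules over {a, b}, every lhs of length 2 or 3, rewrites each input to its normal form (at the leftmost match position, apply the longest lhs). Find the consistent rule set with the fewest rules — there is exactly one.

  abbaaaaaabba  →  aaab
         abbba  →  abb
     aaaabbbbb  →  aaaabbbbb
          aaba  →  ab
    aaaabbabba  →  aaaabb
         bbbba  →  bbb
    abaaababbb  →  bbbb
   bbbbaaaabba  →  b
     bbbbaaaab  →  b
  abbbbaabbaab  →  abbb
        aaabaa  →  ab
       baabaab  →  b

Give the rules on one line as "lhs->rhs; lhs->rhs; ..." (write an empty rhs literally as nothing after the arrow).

  | abbaaaaaabba => abaaaaabba => baaaabba => aaabba => aaab
  | abbba => abb
  | aaaabbbbb
  | aaba => ab

aba->b; ba->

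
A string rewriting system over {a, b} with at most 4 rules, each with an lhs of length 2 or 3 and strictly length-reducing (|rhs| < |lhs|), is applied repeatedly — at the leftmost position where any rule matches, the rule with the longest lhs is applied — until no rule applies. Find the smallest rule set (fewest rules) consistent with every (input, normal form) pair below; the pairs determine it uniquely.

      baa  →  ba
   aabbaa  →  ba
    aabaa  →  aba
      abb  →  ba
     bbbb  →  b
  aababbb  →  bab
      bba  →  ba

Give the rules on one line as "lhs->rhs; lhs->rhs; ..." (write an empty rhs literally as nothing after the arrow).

aa->a; abb->ba; bb->b

  | baa => ba
  | aabbaa => abbaa => baaa => baa => ba
  | aabaa => abaa => aba
  | abb => ba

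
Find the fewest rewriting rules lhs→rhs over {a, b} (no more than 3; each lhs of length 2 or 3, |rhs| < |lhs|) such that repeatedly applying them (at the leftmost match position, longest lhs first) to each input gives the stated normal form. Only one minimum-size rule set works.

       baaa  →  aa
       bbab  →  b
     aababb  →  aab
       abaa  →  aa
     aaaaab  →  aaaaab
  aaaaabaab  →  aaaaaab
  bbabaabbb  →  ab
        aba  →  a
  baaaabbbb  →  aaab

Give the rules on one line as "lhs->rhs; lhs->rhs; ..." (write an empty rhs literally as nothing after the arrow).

ba->; bb->b

  | baaa => aa
  | bbab => bab => b
  | aababb => aabb => aab
  | abaa => aa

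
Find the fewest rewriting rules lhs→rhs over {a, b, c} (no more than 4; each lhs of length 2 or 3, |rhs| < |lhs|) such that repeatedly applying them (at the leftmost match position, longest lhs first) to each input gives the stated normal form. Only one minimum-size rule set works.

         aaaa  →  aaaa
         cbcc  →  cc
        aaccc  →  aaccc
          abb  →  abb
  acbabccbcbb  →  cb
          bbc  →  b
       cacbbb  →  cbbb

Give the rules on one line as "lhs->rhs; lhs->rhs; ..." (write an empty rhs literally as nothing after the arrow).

  | aaaa
  | cbcc => cc
  | aaccc
  | abb

acb->b; bc->; bcb->cc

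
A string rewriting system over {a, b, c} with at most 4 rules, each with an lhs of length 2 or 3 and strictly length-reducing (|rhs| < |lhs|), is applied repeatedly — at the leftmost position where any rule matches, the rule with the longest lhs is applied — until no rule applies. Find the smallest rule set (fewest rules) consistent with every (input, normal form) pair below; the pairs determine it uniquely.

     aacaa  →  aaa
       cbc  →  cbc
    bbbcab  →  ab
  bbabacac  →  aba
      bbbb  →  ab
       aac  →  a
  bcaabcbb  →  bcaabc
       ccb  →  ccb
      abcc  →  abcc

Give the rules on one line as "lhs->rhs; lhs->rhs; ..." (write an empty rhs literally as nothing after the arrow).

ac->; bac->ba; bb->; bbb->a

  | aacaa => aaa
  | cbc
  | bbbcab => acab => ab
  | bbabacac => abacac => abaac => aba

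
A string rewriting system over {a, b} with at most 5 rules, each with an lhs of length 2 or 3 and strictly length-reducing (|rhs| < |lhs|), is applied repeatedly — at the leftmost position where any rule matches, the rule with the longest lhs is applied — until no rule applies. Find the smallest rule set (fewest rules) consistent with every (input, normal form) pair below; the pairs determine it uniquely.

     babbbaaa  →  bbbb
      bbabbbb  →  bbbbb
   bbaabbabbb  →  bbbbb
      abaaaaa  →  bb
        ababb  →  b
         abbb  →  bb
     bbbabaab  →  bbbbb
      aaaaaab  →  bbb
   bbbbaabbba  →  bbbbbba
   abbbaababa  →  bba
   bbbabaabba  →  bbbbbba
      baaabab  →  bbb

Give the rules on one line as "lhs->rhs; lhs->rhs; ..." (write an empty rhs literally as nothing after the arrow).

  | babbbaaa => bbbaaa => bbbb
  | bbabbbb => bbbbb
  | bbaabbabbb => bbabbabbb => bbbabbb => bbbbb
  | abaaaaa => aaaaaa => baaa => bb

aa->a; aaa->b; ab->; aba->aa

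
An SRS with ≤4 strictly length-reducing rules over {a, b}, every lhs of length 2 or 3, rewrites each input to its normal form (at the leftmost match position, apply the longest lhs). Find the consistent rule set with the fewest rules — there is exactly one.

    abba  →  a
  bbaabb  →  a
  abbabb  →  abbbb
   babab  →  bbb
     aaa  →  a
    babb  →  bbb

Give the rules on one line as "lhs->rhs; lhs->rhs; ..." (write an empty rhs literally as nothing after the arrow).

  | abba => aba => aa => a
  | bbaabb => baabb => aabb => aab => aa => a
  | abbabb => abbbb
  | babab => bbab => bbb

aa->a; aab->aa; ba->a; bab->bb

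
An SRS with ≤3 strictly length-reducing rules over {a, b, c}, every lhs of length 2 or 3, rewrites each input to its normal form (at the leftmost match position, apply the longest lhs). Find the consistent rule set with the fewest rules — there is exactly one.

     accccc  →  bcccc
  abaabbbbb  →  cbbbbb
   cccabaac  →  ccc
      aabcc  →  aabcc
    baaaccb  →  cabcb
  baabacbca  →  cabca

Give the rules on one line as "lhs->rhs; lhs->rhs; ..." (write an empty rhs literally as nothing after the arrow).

ac->b; ba->c; bac->

  | accccc => bcccc
  | abaabbbbb => acabbbbb => babbbbb => cbbbbb
  | cccabaac => cccacac => cccbac => ccc
  | aabcc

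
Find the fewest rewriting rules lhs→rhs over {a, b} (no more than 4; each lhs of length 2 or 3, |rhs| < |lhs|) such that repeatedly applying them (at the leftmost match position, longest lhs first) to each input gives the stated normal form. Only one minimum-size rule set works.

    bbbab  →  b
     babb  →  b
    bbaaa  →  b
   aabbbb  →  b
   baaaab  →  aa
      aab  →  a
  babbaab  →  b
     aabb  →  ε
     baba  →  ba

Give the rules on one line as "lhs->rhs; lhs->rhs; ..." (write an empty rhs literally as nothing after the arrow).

ab->; baa->a; bb->b; bba->bb

  | bbbab => bbab => bbb => bb => b
  | babb => bb => b
  | bbaaa => bbaa => bba => bb => b
  | aabbbb => abbb => bb => b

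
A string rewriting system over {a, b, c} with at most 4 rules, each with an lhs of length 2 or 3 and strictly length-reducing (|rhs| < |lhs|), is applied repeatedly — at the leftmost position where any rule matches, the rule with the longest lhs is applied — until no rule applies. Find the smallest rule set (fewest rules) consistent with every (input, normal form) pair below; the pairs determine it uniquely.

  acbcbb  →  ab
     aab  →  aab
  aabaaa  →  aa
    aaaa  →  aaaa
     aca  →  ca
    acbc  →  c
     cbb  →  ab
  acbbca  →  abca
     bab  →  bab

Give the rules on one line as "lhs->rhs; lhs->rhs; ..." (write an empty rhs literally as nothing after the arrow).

  | acbcbb => cbcbb => acbb => cbb => ab
  | aab
  | aabaaa => aacba => acba => cba => aa
  | aaaa

ac->c; baa->cb; cb->a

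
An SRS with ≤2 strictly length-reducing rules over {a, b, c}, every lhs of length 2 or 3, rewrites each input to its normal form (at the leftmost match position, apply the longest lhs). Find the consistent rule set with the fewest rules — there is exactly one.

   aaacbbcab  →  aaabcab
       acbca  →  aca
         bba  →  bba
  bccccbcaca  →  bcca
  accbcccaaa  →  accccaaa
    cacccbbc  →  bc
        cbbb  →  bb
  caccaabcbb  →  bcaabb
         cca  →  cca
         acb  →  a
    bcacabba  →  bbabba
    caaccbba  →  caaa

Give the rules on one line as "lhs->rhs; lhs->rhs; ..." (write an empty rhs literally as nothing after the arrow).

cac->b; cb->

  | aaacbbcab => aaabcab
  | acbca => aca
  | bba
  | bccccbcaca => bccccaca => bcccba => bcca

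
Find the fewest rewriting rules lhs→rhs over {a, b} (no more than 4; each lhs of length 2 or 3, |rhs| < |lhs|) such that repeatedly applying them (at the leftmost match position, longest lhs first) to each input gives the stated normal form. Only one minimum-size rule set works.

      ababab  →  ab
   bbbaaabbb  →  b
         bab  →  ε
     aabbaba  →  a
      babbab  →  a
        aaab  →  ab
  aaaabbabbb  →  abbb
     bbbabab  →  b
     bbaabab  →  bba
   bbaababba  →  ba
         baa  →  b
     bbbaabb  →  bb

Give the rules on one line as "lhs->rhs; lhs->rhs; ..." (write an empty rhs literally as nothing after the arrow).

  | ababab => abab => ab
  | bbbaaabbb => bbbabbb => bbaabb => bbab => baa => b
  | bab => aa => ε
  | aabbaba => ababa => aba => a

aa->; aab->a; aba->a; bab->aa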